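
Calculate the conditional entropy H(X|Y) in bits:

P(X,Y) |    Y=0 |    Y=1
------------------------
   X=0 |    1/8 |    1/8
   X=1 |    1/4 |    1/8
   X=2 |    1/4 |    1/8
1.5456 bits

Using the chain rule: H(X|Y) = H(X,Y) - H(Y)

First, compute H(X,Y) = 2.5000 bits

Marginal P(Y) = (5/8, 3/8)
H(Y) = 0.9544 bits

H(X|Y) = H(X,Y) - H(Y) = 2.5000 - 0.9544 = 1.5456 bits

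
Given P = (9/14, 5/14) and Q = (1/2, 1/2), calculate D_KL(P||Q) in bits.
0.0597 bits

KL divergence: D_KL(P||Q) = Σ p(x) log(p(x)/q(x))

Computing term by term:
  x=0: 9/14 × log_2[(9/14)/(1/2)] = 9/14 × 0.3626 = 0.2331
  x=1: 5/14 × log_2[(5/14)/(1/2)] = 5/14 × -0.4854 = -0.1734

D_KL(P||Q) = 0.0597 bits

Note: KL divergence is always non-negative and equals 0 iff P = Q.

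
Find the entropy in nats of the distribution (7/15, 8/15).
0.6909 nats

Shannon entropy is H(X) = -Σ p(x) log p(x).

For P = (7/15, 8/15):
H = -7/15 × log_e(7/15) -8/15 × log_e(8/15)
H = 0.6909 nats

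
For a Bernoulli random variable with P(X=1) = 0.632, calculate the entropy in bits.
0.9491 bits

The binary entropy function is:
H(p) = -p log(p) - (1-p) log(1-p)

H(0.632) = -0.632 × log_2(0.632) - 0.368 × log_2(0.368)
H(0.632) = 0.9491 bits

Note: Binary entropy is maximized at p=0.5 (H=1 bit) and minimized at p=0 or p=1 (H=0).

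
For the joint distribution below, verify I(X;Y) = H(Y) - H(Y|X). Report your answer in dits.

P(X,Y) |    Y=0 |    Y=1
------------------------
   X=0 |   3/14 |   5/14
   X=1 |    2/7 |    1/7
I(X;Y) = 0.0184 dits

Mutual information has multiple equivalent forms:
- I(X;Y) = H(X) - H(X|Y)
- I(X;Y) = H(Y) - H(Y|X)
- I(X;Y) = H(X) + H(Y) - H(X,Y)

Computing all quantities:
H(X) = 0.2966, H(Y) = 0.3010, H(X,Y) = 0.5792
H(X|Y) = 0.2782, H(Y|X) = 0.2827

Verification:
H(X) - H(X|Y) = 0.2966 - 0.2782 = 0.0184
H(Y) - H(Y|X) = 0.3010 - 0.2827 = 0.0184
H(X) + H(Y) - H(X,Y) = 0.2966 + 0.3010 - 0.5792 = 0.0184

All forms give I(X;Y) = 0.0184 dits. ✓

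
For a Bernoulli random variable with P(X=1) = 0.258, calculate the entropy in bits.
0.8237 bits

The binary entropy function is:
H(p) = -p log(p) - (1-p) log(1-p)

H(0.258) = -0.258 × log_2(0.258) - 0.742 × log_2(0.742)
H(0.258) = 0.8237 bits

Note: Binary entropy is maximized at p=0.5 (H=1 bit) and minimized at p=0 or p=1 (H=0).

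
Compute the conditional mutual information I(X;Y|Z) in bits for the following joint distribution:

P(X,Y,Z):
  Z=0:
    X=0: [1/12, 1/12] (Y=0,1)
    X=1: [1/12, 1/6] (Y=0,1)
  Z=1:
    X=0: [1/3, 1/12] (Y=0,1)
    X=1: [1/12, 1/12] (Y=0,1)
0.0443 bits

Conditional mutual information: I(X;Y|Z) = H(X|Z) + H(Y|Z) - H(X,Y|Z)

H(Z) = 0.9799
H(X,Z) = 1.8879 → H(X|Z) = 0.9080
H(Y,Z) = 1.8879 → H(Y|Z) = 0.9080
H(X,Y,Z) = 2.7516 → H(X,Y|Z) = 1.7718

I(X;Y|Z) = 0.9080 + 0.9080 - 1.7718 = 0.0443 bits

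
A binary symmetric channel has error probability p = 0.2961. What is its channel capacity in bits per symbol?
0.1235 bits

For a binary symmetric channel (BSC) with error probability p:
Capacity C = 1 - H(p) bits per symbol

where H(p) = -p log₂(p) - (1-p) log₂(1-p) is the binary entropy function.

H(0.2961) = 0.8765 bits
C = 1 - 0.8765 = 0.1235 bits per symbol

This means we can reliably transmit up to 0.1235 bits of information per channel use.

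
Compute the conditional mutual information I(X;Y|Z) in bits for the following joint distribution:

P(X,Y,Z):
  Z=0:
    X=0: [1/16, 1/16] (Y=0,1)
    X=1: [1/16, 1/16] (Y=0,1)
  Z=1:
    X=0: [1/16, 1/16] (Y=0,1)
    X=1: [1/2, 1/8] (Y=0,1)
0.0323 bits

Conditional mutual information: I(X;Y|Z) = H(X|Z) + H(Y|Z) - H(X,Y|Z)

H(Z) = 0.8113
H(X,Z) = 1.5488 → H(X|Z) = 0.7375
H(Y,Z) = 1.6697 → H(Y|Z) = 0.8585
H(X,Y,Z) = 2.3750 → H(X,Y|Z) = 1.5637

I(X;Y|Z) = 0.7375 + 0.8585 - 1.5637 = 0.0323 bits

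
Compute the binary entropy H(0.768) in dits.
0.2352 dits

The binary entropy function is:
H(p) = -p log(p) - (1-p) log(1-p)

H(0.768) = -0.768 × log_10(0.768) - 0.232 × log_10(0.232)
H(0.768) = 0.2352 dits

Note: Binary entropy is maximized at p=0.5 (H=1 bit) and minimized at p=0 or p=1 (H=0).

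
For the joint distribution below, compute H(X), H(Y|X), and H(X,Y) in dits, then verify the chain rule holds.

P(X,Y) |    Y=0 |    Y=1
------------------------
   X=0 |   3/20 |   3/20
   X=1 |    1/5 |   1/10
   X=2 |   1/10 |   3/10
H(X,Y) = 0.7438, H(X) = 0.4729, H(Y|X) = 0.2709 (all in dits)

Chain rule: H(X,Y) = H(X) + H(Y|X)

Left side — joint entropy directly:
H(X,Y) = -Σ p(x,y) log p(x,y) = 0.7438 dits

Right side — compute H(Y|X) from the conditional distributions:
P(X) = (3/10, 3/10, 2/5), so H(X) = 0.4729 dits
H(Y|X) = Σ_x P(X=x) · H(Y|X=x):
  P(Y|X=0) = (1/2, 1/2), H(Y|X=0) = 0.3010, weight P(X=0) = 3/10
  P(Y|X=1) = (2/3, 1/3), H(Y|X=1) = 0.2764, weight P(X=1) = 3/10
  P(Y|X=2) = (1/4, 3/4), H(Y|X=2) = 0.2442, weight P(X=2) = 2/5
H(Y|X) = 0.2709 dits

H(X) + H(Y|X) = 0.4729 + 0.2709 = 0.7438 dits

Both sides equal 0.7438 dits. ✓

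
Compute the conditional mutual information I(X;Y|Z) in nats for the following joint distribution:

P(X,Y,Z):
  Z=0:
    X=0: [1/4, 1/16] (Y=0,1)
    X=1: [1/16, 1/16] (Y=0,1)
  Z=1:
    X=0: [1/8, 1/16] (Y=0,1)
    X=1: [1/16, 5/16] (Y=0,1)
0.0885 nats

Conditional mutual information: I(X;Y|Z) = H(X|Z) + H(Y|Z) - H(X,Y|Z)

H(Z) = 0.6853
H(X,Z) = 1.3051 → H(X|Z) = 0.6198
H(Y,Z) = 1.3051 → H(Y|Z) = 0.6198
H(X,Y,Z) = 1.8364 → H(X,Y|Z) = 1.1511

I(X;Y|Z) = 0.6198 + 0.6198 - 1.1511 = 0.0885 nats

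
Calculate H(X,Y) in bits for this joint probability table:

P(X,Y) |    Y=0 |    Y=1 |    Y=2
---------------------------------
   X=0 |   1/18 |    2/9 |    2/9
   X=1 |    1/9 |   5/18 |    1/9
2.4138 bits

Joint entropy is H(X,Y) = -Σ_{x,y} p(x,y) log p(x,y).

Summing over all non-zero entries:
H(X,Y) = -[1/18·log_2(1/18) + 2/9·log_2(2/9) + 2/9·log_2(2/9) + 1/9·log_2(1/9) + 5/18·log_2(5/18) + 1/9·log_2(1/9)]
H(X,Y) = 2.4138 bits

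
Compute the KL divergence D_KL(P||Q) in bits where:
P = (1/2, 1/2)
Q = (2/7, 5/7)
0.1464 bits

KL divergence: D_KL(P||Q) = Σ p(x) log(p(x)/q(x))

Computing term by term:
  x=0: 1/2 × log_2[(1/2)/(2/7)] = 1/2 × 0.8074 = 0.4037
  x=1: 1/2 × log_2[(1/2)/(5/7)] = 1/2 × -0.5146 = -0.2573

D_KL(P||Q) = 0.1464 bits

Note: KL divergence is always non-negative and equals 0 iff P = Q.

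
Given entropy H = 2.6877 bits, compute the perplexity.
6.4429

Perplexity is 2^H (or exp(H) for natural log).

H = 2.6877 bits
Perplexity = 2^2.6877 = 6.4429

Interpretation: The model's uncertainty is equivalent to choosing uniformly among 6.4 options.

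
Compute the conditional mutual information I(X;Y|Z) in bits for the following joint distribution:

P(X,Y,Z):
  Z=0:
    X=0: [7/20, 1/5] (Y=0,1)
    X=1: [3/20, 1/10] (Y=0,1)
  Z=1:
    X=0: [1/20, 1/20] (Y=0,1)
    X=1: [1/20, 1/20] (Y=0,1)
0.0007 bits

Conditional mutual information: I(X;Y|Z) = H(X|Z) + H(Y|Z) - H(X,Y|Z)

H(Z) = 0.7219
H(X,Z) = 1.6388 → H(X|Z) = 0.9168
H(Y,Z) = 1.6855 → H(Y|Z) = 0.9635
H(X,Y,Z) = 2.6016 → H(X,Y|Z) = 1.8797

I(X;Y|Z) = 0.9168 + 0.9635 - 1.8797 = 0.0007 bits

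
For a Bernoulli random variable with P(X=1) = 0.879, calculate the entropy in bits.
0.5322 bits

The binary entropy function is:
H(p) = -p log(p) - (1-p) log(1-p)

H(0.879) = -0.879 × log_2(0.879) - 0.121 × log_2(0.121)
H(0.879) = 0.5322 bits

Note: Binary entropy is maximized at p=0.5 (H=1 bit) and minimized at p=0 or p=1 (H=0).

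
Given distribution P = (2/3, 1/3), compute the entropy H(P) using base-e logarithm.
0.6365 nats

Shannon entropy is H(X) = -Σ p(x) log p(x).

For P = (2/3, 1/3):
H = -2/3 × log_e(2/3) -1/3 × log_e(1/3)
H = 0.6365 nats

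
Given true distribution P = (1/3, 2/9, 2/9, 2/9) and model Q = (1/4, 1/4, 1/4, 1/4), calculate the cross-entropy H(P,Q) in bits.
2.0000 bits

Cross-entropy: H(P,Q) = -Σ p(x) log q(x)

Alternatively: H(P,Q) = H(P) + D_KL(P||Q)
H(P) = 1.9749 bits
D_KL(P||Q) = 0.0251 bits

H(P,Q) = 1.9749 + 0.0251 = 2.0000 bits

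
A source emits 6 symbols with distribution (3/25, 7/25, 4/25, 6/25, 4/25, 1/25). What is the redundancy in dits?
0.0535 dits

Redundancy measures how far a source is from maximum entropy:
R = H_max - H(X)

Maximum entropy for 6 symbols: H_max = log_10(6) = 0.7782 dits
Actual entropy: H(X) = 0.7246 dits
Redundancy: R = 0.7782 - 0.7246 = 0.0535 dits

This redundancy represents potential for compression: the source could be compressed by 0.0535 dits per symbol.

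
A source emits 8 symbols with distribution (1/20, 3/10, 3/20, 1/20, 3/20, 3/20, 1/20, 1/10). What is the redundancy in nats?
0.1849 nats

Redundancy measures how far a source is from maximum entropy:
R = H_max - H(X)

Maximum entropy for 8 symbols: H_max = log_e(8) = 2.0794 nats
Actual entropy: H(X) = 1.8945 nats
Redundancy: R = 2.0794 - 1.8945 = 0.1849 nats

This redundancy represents potential for compression: the source could be compressed by 0.1849 nats per symbol.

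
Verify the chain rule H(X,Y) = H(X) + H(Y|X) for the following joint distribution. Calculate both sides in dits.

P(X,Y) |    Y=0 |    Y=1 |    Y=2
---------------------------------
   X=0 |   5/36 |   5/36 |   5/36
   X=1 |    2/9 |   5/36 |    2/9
H(X,Y) = 0.7666, H(X) = 0.2950, H(Y|X) = 0.4716 (all in dits)

Chain rule: H(X,Y) = H(X) + H(Y|X)

Left side — joint entropy directly:
H(X,Y) = -Σ p(x,y) log p(x,y) = 0.7666 dits

Right side — compute H(Y|X) from the conditional distributions:
P(X) = (5/12, 7/12), so H(X) = 0.2950 dits
H(Y|X) = Σ_x P(X=x) · H(Y|X=x):
  P(Y|X=0) = (1/3, 1/3, 1/3), H(Y|X=0) = 0.4771, weight P(X=0) = 5/12
  P(Y|X=1) = (8/21, 5/21, 8/21), H(Y|X=1) = 0.4677, weight P(X=1) = 7/12
H(Y|X) = 0.4716 dits

H(X) + H(Y|X) = 0.2950 + 0.4716 = 0.7666 dits

Both sides equal 0.7666 dits. ✓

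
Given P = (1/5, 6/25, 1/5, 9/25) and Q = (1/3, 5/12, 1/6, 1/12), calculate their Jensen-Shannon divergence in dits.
0.0294 dits

Jensen-Shannon divergence is:
JSD(P||Q) = 0.5 × D_KL(P||M) + 0.5 × D_KL(Q||M)
where M = 0.5 × (P + Q) is the mixture distribution.

M = 0.5 × (1/5, 6/25, 1/5, 9/25) + 0.5 × (1/3, 5/12, 1/6, 1/12) = (4/15, 0.328333, 0.183333, 0.221667)

D_KL(P||M) = 0.0257 dits
D_KL(Q||M) = 0.0331 dits

JSD(P||Q) = 0.5 × 0.0257 + 0.5 × 0.0331 = 0.0294 dits

Unlike KL divergence, JSD is symmetric and bounded: 0 ≤ JSD ≤ log(2).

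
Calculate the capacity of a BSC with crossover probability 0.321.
0.0945 bits

For a binary symmetric channel (BSC) with error probability p:
Capacity C = 1 - H(p) bits per symbol

where H(p) = -p log₂(p) - (1-p) log₂(1-p) is the binary entropy function.

H(0.321) = 0.9055 bits
C = 1 - 0.9055 = 0.0945 bits per symbol

This means we can reliably transmit up to 0.0945 bits of information per channel use.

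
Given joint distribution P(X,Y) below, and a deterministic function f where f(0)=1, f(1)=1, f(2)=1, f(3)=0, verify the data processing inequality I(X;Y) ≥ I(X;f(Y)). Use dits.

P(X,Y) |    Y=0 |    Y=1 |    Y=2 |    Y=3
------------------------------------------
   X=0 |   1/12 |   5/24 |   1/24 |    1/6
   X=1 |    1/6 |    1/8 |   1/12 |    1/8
I(X;Y) = 0.0151, I(X;f(Y)) = 0.0018, inequality holds: 0.0151 ≥ 0.0018

Data Processing Inequality: For any Markov chain X → Y → Z, we have I(X;Y) ≥ I(X;Z).

Here Z = f(Y) is a deterministic function of Y, forming X → Y → Z.

Original I(X;Y) = 0.0151 dits

After applying f:
P(X,Z) where Z=f(Y):
- P(X,Z=0) = P(X,Y=3)
- P(X,Z=1) = P(X,Y=0) + P(X,Y=1) + P(X,Y=2)

I(X;Z) = I(X;f(Y)) = 0.0018 dits

Verification: 0.0151 ≥ 0.0018 ✓

Information cannot be created by processing; the function f can only lose information about X.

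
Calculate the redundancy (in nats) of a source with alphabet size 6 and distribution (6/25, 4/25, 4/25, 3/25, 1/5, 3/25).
0.0321 nats

Redundancy measures how far a source is from maximum entropy:
R = H_max - H(X)

Maximum entropy for 6 symbols: H_max = log_e(6) = 1.7918 nats
Actual entropy: H(X) = 1.7597 nats
Redundancy: R = 1.7918 - 1.7597 = 0.0321 nats

This redundancy represents potential for compression: the source could be compressed by 0.0321 nats per symbol.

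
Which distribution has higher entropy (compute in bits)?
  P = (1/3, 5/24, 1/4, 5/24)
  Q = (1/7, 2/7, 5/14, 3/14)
P

Computing entropies in bits:
H(P) = 1.9713
H(Q) = 1.9242

Distribution P has higher entropy.

Intuition: The distribution closer to uniform (more spread out) has higher entropy.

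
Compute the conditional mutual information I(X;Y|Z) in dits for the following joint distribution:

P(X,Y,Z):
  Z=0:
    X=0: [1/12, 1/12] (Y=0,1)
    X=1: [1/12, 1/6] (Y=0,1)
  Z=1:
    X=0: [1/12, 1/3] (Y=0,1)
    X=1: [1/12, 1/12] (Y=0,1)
0.0133 dits

Conditional mutual information: I(X;Y|Z) = H(X|Z) + H(Y|Z) - H(X,Y|Z)

H(Z) = 0.2950
H(X,Z) = 0.5683 → H(X|Z) = 0.2734
H(Y,Z) = 0.5683 → H(Y|Z) = 0.2734
H(X,Y,Z) = 0.8283 → H(X,Y|Z) = 0.5334

I(X;Y|Z) = 0.2734 + 0.2734 - 0.5334 = 0.0133 dits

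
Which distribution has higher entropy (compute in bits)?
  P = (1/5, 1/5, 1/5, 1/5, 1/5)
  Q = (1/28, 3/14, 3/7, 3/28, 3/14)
P

Computing entropies in bits:
H(P) = 2.3219
H(Q) = 1.9933

Distribution P has higher entropy.

Intuition: The distribution closer to uniform (more spread out) has higher entropy.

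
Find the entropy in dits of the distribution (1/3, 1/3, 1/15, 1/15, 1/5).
0.6147 dits

Shannon entropy is H(X) = -Σ p(x) log p(x).

For P = (1/3, 1/3, 1/15, 1/15, 1/5):
H = -1/3 × log_10(1/3) -1/3 × log_10(1/3) -1/15 × log_10(1/15) -1/15 × log_10(1/15) -1/5 × log_10(1/5)
H = 0.6147 dits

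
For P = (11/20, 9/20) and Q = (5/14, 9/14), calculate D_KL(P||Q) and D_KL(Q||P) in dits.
D_KL(P||Q) = 0.0334, D_KL(Q||P) = 0.0326

KL divergence is not symmetric: D_KL(P||Q) ≠ D_KL(Q||P) in general.

D_KL(P||Q) = 0.0334 dits
D_KL(Q||P) = 0.0326 dits

No, they are not equal!

This asymmetry is why KL divergence is not a true distance metric.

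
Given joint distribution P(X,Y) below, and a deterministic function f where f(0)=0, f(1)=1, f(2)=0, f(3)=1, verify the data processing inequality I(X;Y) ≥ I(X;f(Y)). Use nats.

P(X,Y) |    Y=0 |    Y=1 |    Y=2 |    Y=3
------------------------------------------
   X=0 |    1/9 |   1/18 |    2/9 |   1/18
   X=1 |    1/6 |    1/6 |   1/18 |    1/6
I(X;Y) = 0.1111, I(X;f(Y)) = 0.0631, inequality holds: 0.1111 ≥ 0.0631

Data Processing Inequality: For any Markov chain X → Y → Z, we have I(X;Y) ≥ I(X;Z).

Here Z = f(Y) is a deterministic function of Y, forming X → Y → Z.

Original I(X;Y) = 0.1111 nats

After applying f:
P(X,Z) where Z=f(Y):
- P(X,Z=0) = P(X,Y=0) + P(X,Y=2)
- P(X,Z=1) = P(X,Y=1) + P(X,Y=3)

I(X;Z) = I(X;f(Y)) = 0.0631 nats

Verification: 0.1111 ≥ 0.0631 ✓

Information cannot be created by processing; the function f can only lose information about X.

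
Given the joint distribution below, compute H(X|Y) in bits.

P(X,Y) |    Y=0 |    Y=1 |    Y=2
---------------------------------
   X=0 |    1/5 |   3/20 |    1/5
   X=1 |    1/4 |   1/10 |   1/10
0.9642 bits

Using the chain rule: H(X|Y) = H(X,Y) - H(Y)

First, compute H(X,Y) = 2.5037 bits

Marginal P(Y) = (9/20, 1/4, 3/10)
H(Y) = 1.5395 bits

H(X|Y) = H(X,Y) - H(Y) = 2.5037 - 1.5395 = 0.9642 bits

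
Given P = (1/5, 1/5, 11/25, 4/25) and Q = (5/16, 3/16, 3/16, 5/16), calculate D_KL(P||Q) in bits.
0.2768 bits

KL divergence: D_KL(P||Q) = Σ p(x) log(p(x)/q(x))

Computing term by term:
  x=0: 1/5 × log_2[(1/5)/(5/16)] = 1/5 × -0.6439 = -0.1288
  x=1: 1/5 × log_2[(1/5)/(3/16)] = 1/5 × 0.0931 = 0.0186
  x=2: 11/25 × log_2[(11/25)/(3/16)] = 11/25 × 1.2306 = 0.5415
  x=3: 4/25 × log_2[(4/25)/(5/16)] = 4/25 × -0.9658 = -0.1545

D_KL(P||Q) = 0.2768 bits

Note: KL divergence is always non-negative and equals 0 iff P = Q.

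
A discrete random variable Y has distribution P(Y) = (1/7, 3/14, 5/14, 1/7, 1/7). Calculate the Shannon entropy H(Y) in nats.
1.5318 nats

Shannon entropy is H(X) = -Σ p(x) log p(x).

For P = (1/7, 3/14, 5/14, 1/7, 1/7):
H = -1/7 × log_e(1/7) -3/14 × log_e(3/14) -5/14 × log_e(5/14) -1/7 × log_e(1/7) -1/7 × log_e(1/7)
H = 1.5318 nats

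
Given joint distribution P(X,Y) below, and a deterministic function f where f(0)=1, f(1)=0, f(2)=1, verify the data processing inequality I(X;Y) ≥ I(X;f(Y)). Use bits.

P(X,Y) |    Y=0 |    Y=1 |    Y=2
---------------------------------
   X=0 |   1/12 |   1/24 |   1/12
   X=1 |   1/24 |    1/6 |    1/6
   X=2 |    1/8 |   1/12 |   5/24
I(X;Y) = 0.0763, I(X;f(Y)) = 0.0480, inequality holds: 0.0763 ≥ 0.0480

Data Processing Inequality: For any Markov chain X → Y → Z, we have I(X;Y) ≥ I(X;Z).

Here Z = f(Y) is a deterministic function of Y, forming X → Y → Z.

Original I(X;Y) = 0.0763 bits

After applying f:
P(X,Z) where Z=f(Y):
- P(X,Z=0) = P(X,Y=1)
- P(X,Z=1) = P(X,Y=0) + P(X,Y=2)

I(X;Z) = I(X;f(Y)) = 0.0480 bits

Verification: 0.0763 ≥ 0.0480 ✓

Information cannot be created by processing; the function f can only lose information about X.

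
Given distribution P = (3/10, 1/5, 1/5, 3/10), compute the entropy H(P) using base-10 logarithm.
0.5933 dits

Shannon entropy is H(X) = -Σ p(x) log p(x).

For P = (3/10, 1/5, 1/5, 3/10):
H = -3/10 × log_10(3/10) -1/5 × log_10(1/5) -1/5 × log_10(1/5) -3/10 × log_10(3/10)
H = 0.5933 dits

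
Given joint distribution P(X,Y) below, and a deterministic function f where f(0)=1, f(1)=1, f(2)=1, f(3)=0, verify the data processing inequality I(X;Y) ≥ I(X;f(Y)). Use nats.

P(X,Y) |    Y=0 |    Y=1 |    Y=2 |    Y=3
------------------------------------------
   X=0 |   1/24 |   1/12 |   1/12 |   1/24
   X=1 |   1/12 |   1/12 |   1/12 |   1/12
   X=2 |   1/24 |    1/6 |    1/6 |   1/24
I(X;Y) = 0.0378, I(X;f(Y)) = 0.0150, inequality holds: 0.0378 ≥ 0.0150

Data Processing Inequality: For any Markov chain X → Y → Z, we have I(X;Y) ≥ I(X;Z).

Here Z = f(Y) is a deterministic function of Y, forming X → Y → Z.

Original I(X;Y) = 0.0378 nats

After applying f:
P(X,Z) where Z=f(Y):
- P(X,Z=0) = P(X,Y=3)
- P(X,Z=1) = P(X,Y=0) + P(X,Y=1) + P(X,Y=2)

I(X;Z) = I(X;f(Y)) = 0.0150 nats

Verification: 0.0378 ≥ 0.0150 ✓

Information cannot be created by processing; the function f can only lose information about X.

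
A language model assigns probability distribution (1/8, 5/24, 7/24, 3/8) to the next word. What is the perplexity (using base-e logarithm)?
3.7207

Perplexity is e^H (or exp(H) for natural log).

First, H = -Σ p log p = 1.3139 nats
Perplexity = e^1.3139 = 3.7207

Interpretation: The model's uncertainty is equivalent to choosing uniformly among 3.7 options.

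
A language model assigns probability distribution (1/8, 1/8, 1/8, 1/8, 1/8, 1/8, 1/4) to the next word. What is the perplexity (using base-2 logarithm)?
6.7272

Perplexity is 2^H (or exp(H) for natural log).

First, H = -Σ p log p = 2.7500 bits
Perplexity = 2^2.7500 = 6.7272

Interpretation: The model's uncertainty is equivalent to choosing uniformly among 6.7 options.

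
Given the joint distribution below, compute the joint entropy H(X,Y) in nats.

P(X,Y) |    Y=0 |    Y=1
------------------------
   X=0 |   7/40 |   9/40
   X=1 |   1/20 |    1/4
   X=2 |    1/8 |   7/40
1.7020 nats

Joint entropy is H(X,Y) = -Σ_{x,y} p(x,y) log p(x,y).

Summing over all non-zero entries:
H(X,Y) = -[7/40·log_e(7/40) + 9/40·log_e(9/40) + 1/20·log_e(1/20) + 1/4·log_e(1/4) + 1/8·log_e(1/8) + 7/40·log_e(7/40)]
H(X,Y) = 1.7020 nats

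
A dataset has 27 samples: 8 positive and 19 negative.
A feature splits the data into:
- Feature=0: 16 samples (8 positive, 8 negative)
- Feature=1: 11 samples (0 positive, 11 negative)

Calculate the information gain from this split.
0.2841 bits

Information Gain = H(Y) - H(Y|Feature)

Before split:
P(positive) = 8/27 = 0.2963
H(Y) = 0.8767 bits

After split:
Feature=0: H = 1.0000 bits (weight = 16/27)
Feature=1: H = 0.0000 bits (weight = 11/27)
H(Y|Feature) = (16/27)×1.0000 + (11/27)×0.0000 = 0.5926 bits

Information Gain = 0.8767 - 0.5926 = 0.2841 bits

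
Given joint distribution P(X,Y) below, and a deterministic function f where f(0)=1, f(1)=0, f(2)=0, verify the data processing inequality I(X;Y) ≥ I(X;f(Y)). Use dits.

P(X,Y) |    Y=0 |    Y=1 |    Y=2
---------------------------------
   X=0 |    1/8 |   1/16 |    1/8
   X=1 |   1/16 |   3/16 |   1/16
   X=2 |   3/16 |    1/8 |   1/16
I(X;Y) = 0.0331, I(X;f(Y)) = 0.0152, inequality holds: 0.0331 ≥ 0.0152

Data Processing Inequality: For any Markov chain X → Y → Z, we have I(X;Y) ≥ I(X;Z).

Here Z = f(Y) is a deterministic function of Y, forming X → Y → Z.

Original I(X;Y) = 0.0331 dits

After applying f:
P(X,Z) where Z=f(Y):
- P(X,Z=0) = P(X,Y=1) + P(X,Y=2)
- P(X,Z=1) = P(X,Y=0)

I(X;Z) = I(X;f(Y)) = 0.0152 dits

Verification: 0.0331 ≥ 0.0152 ✓

Information cannot be created by processing; the function f can only lose information about X.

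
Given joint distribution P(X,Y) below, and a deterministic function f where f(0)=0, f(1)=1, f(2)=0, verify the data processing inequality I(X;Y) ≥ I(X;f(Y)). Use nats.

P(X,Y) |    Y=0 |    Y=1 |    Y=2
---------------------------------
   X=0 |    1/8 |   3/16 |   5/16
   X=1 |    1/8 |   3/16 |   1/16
I(X;Y) = 0.0594, I(X;f(Y)) = 0.0198, inequality holds: 0.0594 ≥ 0.0198

Data Processing Inequality: For any Markov chain X → Y → Z, we have I(X;Y) ≥ I(X;Z).

Here Z = f(Y) is a deterministic function of Y, forming X → Y → Z.

Original I(X;Y) = 0.0594 nats

After applying f:
P(X,Z) where Z=f(Y):
- P(X,Z=0) = P(X,Y=0) + P(X,Y=2)
- P(X,Z=1) = P(X,Y=1)

I(X;Z) = I(X;f(Y)) = 0.0198 nats

Verification: 0.0594 ≥ 0.0198 ✓

Information cannot be created by processing; the function f can only lose information about X.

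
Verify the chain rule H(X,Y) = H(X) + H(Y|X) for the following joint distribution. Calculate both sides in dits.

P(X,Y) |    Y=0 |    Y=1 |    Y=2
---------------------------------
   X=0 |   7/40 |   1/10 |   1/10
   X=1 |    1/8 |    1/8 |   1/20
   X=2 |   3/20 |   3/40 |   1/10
H(X,Y) = 0.9312, H(X) = 0.4752, H(Y|X) = 0.4560 (all in dits)

Chain rule: H(X,Y) = H(X) + H(Y|X)

Left side — joint entropy directly:
H(X,Y) = -Σ p(x,y) log p(x,y) = 0.9312 dits

Right side — compute H(Y|X) from the conditional distributions:
P(X) = (3/8, 3/10, 13/40), so H(X) = 0.4752 dits
H(Y|X) = Σ_x P(X=x) · H(Y|X=x):
  P(Y|X=0) = (7/15, 4/15, 4/15), H(Y|X=0) = 0.4606, weight P(X=0) = 3/8
  P(Y|X=1) = (5/12, 5/12, 1/6), H(Y|X=1) = 0.4465, weight P(X=1) = 3/10
  P(Y|X=2) = (6/13, 3/13, 4/13), H(Y|X=2) = 0.4594, weight P(X=2) = 13/40
H(Y|X) = 0.4560 dits

H(X) + H(Y|X) = 0.4752 + 0.4560 = 0.9312 dits

Both sides equal 0.9312 dits. ✓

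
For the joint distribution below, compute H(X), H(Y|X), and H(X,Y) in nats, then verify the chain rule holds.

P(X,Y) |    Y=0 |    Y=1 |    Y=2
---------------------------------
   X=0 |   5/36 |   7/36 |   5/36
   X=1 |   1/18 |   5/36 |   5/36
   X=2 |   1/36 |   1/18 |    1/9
H(X,Y) = 2.0800, H(X) = 1.0389, H(Y|X) = 1.0410 (all in nats)

Chain rule: H(X,Y) = H(X) + H(Y|X)

Left side — joint entropy directly:
H(X,Y) = -Σ p(x,y) log p(x,y) = 2.0800 nats

Right side — compute H(Y|X) from the conditional distributions:
P(X) = (17/36, 1/3, 7/36), so H(X) = 1.0389 nats
H(Y|X) = Σ_x P(X=x) · H(Y|X=x):
  P(Y|X=0) = (5/17, 7/17, 5/17), H(Y|X=0) = 1.0852, weight P(X=0) = 17/36
  P(Y|X=1) = (1/6, 5/12, 5/12), H(Y|X=1) = 1.0282, weight P(X=1) = 1/3
  P(Y|X=2) = (1/7, 2/7, 4/7), H(Y|X=2) = 0.9557, weight P(X=2) = 7/36
H(Y|X) = 1.0410 nats

H(X) + H(Y|X) = 1.0389 + 1.0410 = 2.0800 nats

Both sides equal 2.0800 nats. ✓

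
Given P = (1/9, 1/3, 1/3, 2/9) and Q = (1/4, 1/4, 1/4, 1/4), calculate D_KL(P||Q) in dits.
0.0328 dits

KL divergence: D_KL(P||Q) = Σ p(x) log(p(x)/q(x))

Computing term by term:
  x=0: 1/9 × log_10[(1/9)/(1/4)] = 1/9 × -0.3522 = -0.0391
  x=1: 1/3 × log_10[(1/3)/(1/4)] = 1/3 × 0.1249 = 0.0416
  x=2: 1/3 × log_10[(1/3)/(1/4)] = 1/3 × 0.1249 = 0.0416
  x=3: 2/9 × log_10[(2/9)/(1/4)] = 2/9 × -0.0512 = -0.0114

D_KL(P||Q) = 0.0328 dits

Note: KL divergence is always non-negative and equals 0 iff P = Q.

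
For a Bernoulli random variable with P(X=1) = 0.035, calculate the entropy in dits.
0.0659 dits

The binary entropy function is:
H(p) = -p log(p) - (1-p) log(1-p)

H(0.035) = -0.035 × log_10(0.035) - 0.965 × log_10(0.965)
H(0.035) = 0.0659 dits

Note: Binary entropy is maximized at p=0.5 (H=1 bit) and minimized at p=0 or p=1 (H=0).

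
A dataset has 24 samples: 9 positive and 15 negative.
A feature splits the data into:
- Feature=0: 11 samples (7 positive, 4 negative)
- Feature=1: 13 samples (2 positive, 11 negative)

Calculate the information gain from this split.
0.1855 bits

Information Gain = H(Y) - H(Y|Feature)

Before split:
P(positive) = 9/24 = 0.3750
H(Y) = 0.9544 bits

After split:
Feature=0: H = 0.9457 bits (weight = 11/24)
Feature=1: H = 0.6194 bits (weight = 13/24)
H(Y|Feature) = (11/24)×0.9457 + (13/24)×0.6194 = 0.7689 bits

Information Gain = 0.9544 - 0.7689 = 0.1855 bits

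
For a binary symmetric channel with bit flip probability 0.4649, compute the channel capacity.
0.0036 bits

For a binary symmetric channel (BSC) with error probability p:
Capacity C = 1 - H(p) bits per symbol

where H(p) = -p log₂(p) - (1-p) log₂(1-p) is the binary entropy function.

H(0.4649) = 0.9964 bits
C = 1 - 0.9964 = 0.0036 bits per symbol

This means we can reliably transmit up to 0.0036 bits of information per channel use.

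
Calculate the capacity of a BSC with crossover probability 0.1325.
0.4357 bits

For a binary symmetric channel (BSC) with error probability p:
Capacity C = 1 - H(p) bits per symbol

where H(p) = -p log₂(p) - (1-p) log₂(1-p) is the binary entropy function.

H(0.1325) = 0.5643 bits
C = 1 - 0.5643 = 0.4357 bits per symbol

This means we can reliably transmit up to 0.4357 bits of information per channel use.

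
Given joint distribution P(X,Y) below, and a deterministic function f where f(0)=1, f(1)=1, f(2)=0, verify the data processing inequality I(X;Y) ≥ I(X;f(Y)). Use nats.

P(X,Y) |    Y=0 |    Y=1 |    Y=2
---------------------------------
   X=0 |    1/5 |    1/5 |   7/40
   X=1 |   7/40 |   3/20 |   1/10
I(X;Y) = 0.0035, I(X;f(Y)) = 0.0030, inequality holds: 0.0035 ≥ 0.0030

Data Processing Inequality: For any Markov chain X → Y → Z, we have I(X;Y) ≥ I(X;Z).

Here Z = f(Y) is a deterministic function of Y, forming X → Y → Z.

Original I(X;Y) = 0.0035 nats

After applying f:
P(X,Z) where Z=f(Y):
- P(X,Z=0) = P(X,Y=2)
- P(X,Z=1) = P(X,Y=0) + P(X,Y=1)

I(X;Z) = I(X;f(Y)) = 0.0030 nats

Verification: 0.0035 ≥ 0.0030 ✓

Information cannot be created by processing; the function f can only lose information about X.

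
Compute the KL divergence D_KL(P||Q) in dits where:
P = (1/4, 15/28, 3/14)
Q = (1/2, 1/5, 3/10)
0.1227 dits

KL divergence: D_KL(P||Q) = Σ p(x) log(p(x)/q(x))

Computing term by term:
  x=0: 1/4 × log_10[(1/4)/(1/2)] = 1/4 × -0.3010 = -0.0753
  x=1: 15/28 × log_10[(15/28)/(1/5)] = 15/28 × 0.4279 = 0.2292
  x=2: 3/14 × log_10[(3/14)/(3/10)] = 3/14 × -0.1461 = -0.0313

D_KL(P||Q) = 0.1227 dits

Note: KL divergence is always non-negative and equals 0 iff P = Q.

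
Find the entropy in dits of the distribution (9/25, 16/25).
0.2838 dits

Shannon entropy is H(X) = -Σ p(x) log p(x).

For P = (9/25, 16/25):
H = -9/25 × log_10(9/25) -16/25 × log_10(16/25)
H = 0.2838 dits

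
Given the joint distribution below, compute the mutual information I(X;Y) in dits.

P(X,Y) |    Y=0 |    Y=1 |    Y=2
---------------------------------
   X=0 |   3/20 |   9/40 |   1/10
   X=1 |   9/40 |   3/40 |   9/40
0.0305 dits

Mutual information: I(X;Y) = H(X) + H(Y) - H(X,Y)

Marginals:
P(X) = (19/40, 21/40), H(X) = 0.3005 dits
P(Y) = (3/8, 3/10, 13/40), H(Y) = 0.4752 dits

Joint entropy: H(X,Y) = 0.7452 dits

I(X;Y) = 0.3005 + 0.4752 - 0.7452 = 0.0305 dits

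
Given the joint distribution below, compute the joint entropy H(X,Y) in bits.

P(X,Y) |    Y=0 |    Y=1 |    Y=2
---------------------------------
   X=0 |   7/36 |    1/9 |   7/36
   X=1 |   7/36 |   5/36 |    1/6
2.5568 bits

Joint entropy is H(X,Y) = -Σ_{x,y} p(x,y) log p(x,y).

Summing over all non-zero entries:
H(X,Y) = -[7/36·log_2(7/36) + 1/9·log_2(1/9) + 7/36·log_2(7/36) + 7/36·log_2(7/36) + 5/36·log_2(5/36) + 1/6·log_2(1/6)]
H(X,Y) = 2.5568 bits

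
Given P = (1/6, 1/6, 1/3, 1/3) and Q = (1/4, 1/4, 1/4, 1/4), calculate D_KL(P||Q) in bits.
0.0817 bits

KL divergence: D_KL(P||Q) = Σ p(x) log(p(x)/q(x))

Computing term by term:
  x=0: 1/6 × log_2[(1/6)/(1/4)] = 1/6 × -0.5850 = -0.0975
  x=1: 1/6 × log_2[(1/6)/(1/4)] = 1/6 × -0.5850 = -0.0975
  x=2: 1/3 × log_2[(1/3)/(1/4)] = 1/3 × 0.4150 = 0.1383
  x=3: 1/3 × log_2[(1/3)/(1/4)] = 1/3 × 0.4150 = 0.1383

D_KL(P||Q) = 0.0817 bits

Note: KL divergence is always non-negative and equals 0 iff P = Q.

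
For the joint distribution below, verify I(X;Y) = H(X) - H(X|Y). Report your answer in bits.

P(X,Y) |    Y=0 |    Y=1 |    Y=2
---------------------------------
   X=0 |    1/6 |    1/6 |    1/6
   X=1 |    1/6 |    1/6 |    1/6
I(X;Y) = 0.0000 bits

Mutual information has multiple equivalent forms:
- I(X;Y) = H(X) - H(X|Y)
- I(X;Y) = H(Y) - H(Y|X)
- I(X;Y) = H(X) + H(Y) - H(X,Y)

Computing all quantities:
H(X) = 1.0000, H(Y) = 1.5850, H(X,Y) = 2.5850
H(X|Y) = 1.0000, H(Y|X) = 1.5850

Verification:
H(X) - H(X|Y) = 1.0000 - 1.0000 = 0.0000
H(Y) - H(Y|X) = 1.5850 - 1.5850 = 0.0000
H(X) + H(Y) - H(X,Y) = 1.0000 + 1.5850 - 2.5850 = 0.0000

All forms give I(X;Y) = 0.0000 bits. ✓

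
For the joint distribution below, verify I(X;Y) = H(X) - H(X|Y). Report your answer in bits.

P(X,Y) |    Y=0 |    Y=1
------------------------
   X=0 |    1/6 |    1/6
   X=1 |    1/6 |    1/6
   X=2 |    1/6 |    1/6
I(X;Y) = 0.0000 bits

Mutual information has multiple equivalent forms:
- I(X;Y) = H(X) - H(X|Y)
- I(X;Y) = H(Y) - H(Y|X)
- I(X;Y) = H(X) + H(Y) - H(X,Y)

Computing all quantities:
H(X) = 1.5850, H(Y) = 1.0000, H(X,Y) = 2.5850
H(X|Y) = 1.5850, H(Y|X) = 1.0000

Verification:
H(X) - H(X|Y) = 1.5850 - 1.5850 = 0.0000
H(Y) - H(Y|X) = 1.0000 - 1.0000 = 0.0000
H(X) + H(Y) - H(X,Y) = 1.5850 + 1.0000 - 2.5850 = 0.0000

All forms give I(X;Y) = 0.0000 bits. ✓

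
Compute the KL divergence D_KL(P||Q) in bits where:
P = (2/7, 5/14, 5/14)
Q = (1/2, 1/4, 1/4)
0.1369 bits

KL divergence: D_KL(P||Q) = Σ p(x) log(p(x)/q(x))

Computing term by term:
  x=0: 2/7 × log_2[(2/7)/(1/2)] = 2/7 × -0.8074 = -0.2307
  x=1: 5/14 × log_2[(5/14)/(1/4)] = 5/14 × 0.5146 = 0.1838
  x=2: 5/14 × log_2[(5/14)/(1/4)] = 5/14 × 0.5146 = 0.1838

D_KL(P||Q) = 0.1369 bits

Note: KL divergence is always non-negative and equals 0 iff P = Q.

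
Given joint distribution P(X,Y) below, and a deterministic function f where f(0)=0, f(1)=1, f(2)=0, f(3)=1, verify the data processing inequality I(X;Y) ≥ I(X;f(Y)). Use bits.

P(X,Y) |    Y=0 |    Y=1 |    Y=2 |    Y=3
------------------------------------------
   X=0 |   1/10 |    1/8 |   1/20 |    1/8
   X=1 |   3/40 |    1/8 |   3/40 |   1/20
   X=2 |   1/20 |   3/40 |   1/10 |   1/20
I(X;Y) = 0.0529, I(X;f(Y)) = 0.0140, inequality holds: 0.0529 ≥ 0.0140

Data Processing Inequality: For any Markov chain X → Y → Z, we have I(X;Y) ≥ I(X;Z).

Here Z = f(Y) is a deterministic function of Y, forming X → Y → Z.

Original I(X;Y) = 0.0529 bits

After applying f:
P(X,Z) where Z=f(Y):
- P(X,Z=0) = P(X,Y=0) + P(X,Y=2)
- P(X,Z=1) = P(X,Y=1) + P(X,Y=3)

I(X;Z) = I(X;f(Y)) = 0.0140 bits

Verification: 0.0529 ≥ 0.0140 ✓

Information cannot be created by processing; the function f can only lose information about X.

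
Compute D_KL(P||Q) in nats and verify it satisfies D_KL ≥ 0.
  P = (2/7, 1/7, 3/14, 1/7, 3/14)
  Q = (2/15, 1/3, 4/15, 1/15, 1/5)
0.1735 nats

KL divergence satisfies the Gibbs inequality: D_KL(P||Q) ≥ 0 for all distributions P, Q.

D_KL(P||Q) = Σ p(x) log(p(x)/q(x))
Term by term:
  x=0: 2/7 × log_e[(2/7)/(2/15)] = 0.2178
  x=1: 1/7 × log_e[(1/7)/(1/3)] = -0.1210
  x=2: 3/14 × log_e[(3/14)/(4/15)] = -0.0469
  x=3: 1/7 × log_e[(1/7)/(1/15)] = 0.1089
  x=4: 3/14 × log_e[(3/14)/(1/5)] = 0.0148
D_KL(P||Q) = 0.1735 nats

D_KL(P||Q) = 0.1735 ≥ 0 ✓

This non-negativity is a fundamental property: relative entropy cannot be negative because it measures how different Q is from P.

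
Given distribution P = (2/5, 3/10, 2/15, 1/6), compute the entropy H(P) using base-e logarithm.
1.2950 nats

Shannon entropy is H(X) = -Σ p(x) log p(x).

For P = (2/5, 3/10, 2/15, 1/6):
H = -2/5 × log_e(2/5) -3/10 × log_e(3/10) -2/15 × log_e(2/15) -1/6 × log_e(1/6)
H = 1.2950 nats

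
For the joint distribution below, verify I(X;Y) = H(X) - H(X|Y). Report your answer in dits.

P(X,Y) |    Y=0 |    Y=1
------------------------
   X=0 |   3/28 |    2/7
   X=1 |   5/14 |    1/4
I(X;Y) = 0.0213 dits

Mutual information has multiple equivalent forms:
- I(X;Y) = H(X) - H(X|Y)
- I(X;Y) = H(Y) - H(Y|X)
- I(X;Y) = H(X) + H(Y) - H(X,Y)

Computing all quantities:
H(X) = 0.2910, H(Y) = 0.2999, H(X,Y) = 0.5696
H(X|Y) = 0.2697, H(Y|X) = 0.2786

Verification:
H(X) - H(X|Y) = 0.2910 - 0.2697 = 0.0213
H(Y) - H(Y|X) = 0.2999 - 0.2786 = 0.0213
H(X) + H(Y) - H(X,Y) = 0.2910 + 0.2999 - 0.5696 = 0.0213

All forms give I(X;Y) = 0.0213 dits. ✓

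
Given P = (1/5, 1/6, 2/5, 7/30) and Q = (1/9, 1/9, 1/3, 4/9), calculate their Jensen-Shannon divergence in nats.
0.0275 nats

Jensen-Shannon divergence is:
JSD(P||Q) = 0.5 × D_KL(P||M) + 0.5 × D_KL(Q||M)
where M = 0.5 × (P + Q) is the mixture distribution.

M = 0.5 × (1/5, 1/6, 2/5, 7/30) + 0.5 × (1/9, 1/9, 1/3, 4/9) = (0.155556, 5/36, 11/30, 0.338889)

D_KL(P||M) = 0.0284 nats
D_KL(Q||M) = 0.0266 nats

JSD(P||Q) = 0.5 × 0.0284 + 0.5 × 0.0266 = 0.0275 nats

Unlike KL divergence, JSD is symmetric and bounded: 0 ≤ JSD ≤ log(2).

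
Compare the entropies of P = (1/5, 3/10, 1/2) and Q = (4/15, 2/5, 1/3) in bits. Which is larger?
Q

Computing entropies in bits:
H(P) = 1.4855
H(Q) = 1.5656

Distribution Q has higher entropy.

Intuition: The distribution closer to uniform (more spread out) has higher entropy.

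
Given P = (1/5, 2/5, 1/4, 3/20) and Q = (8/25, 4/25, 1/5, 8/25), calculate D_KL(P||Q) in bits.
0.3097 bits

KL divergence: D_KL(P||Q) = Σ p(x) log(p(x)/q(x))

Computing term by term:
  x=0: 1/5 × log_2[(1/5)/(8/25)] = 1/5 × -0.6781 = -0.1356
  x=1: 2/5 × log_2[(2/5)/(4/25)] = 2/5 × 1.3219 = 0.5288
  x=2: 1/4 × log_2[(1/4)/(1/5)] = 1/4 × 0.3219 = 0.0805
  x=3: 3/20 × log_2[(3/20)/(8/25)] = 3/20 × -1.0931 = -0.1640

D_KL(P||Q) = 0.3097 bits

Note: KL divergence is always non-negative and equals 0 iff P = Q.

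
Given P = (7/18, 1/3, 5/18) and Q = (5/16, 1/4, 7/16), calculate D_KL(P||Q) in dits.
0.0238 dits

KL divergence: D_KL(P||Q) = Σ p(x) log(p(x)/q(x))

Computing term by term:
  x=0: 7/18 × log_10[(7/18)/(5/16)] = 7/18 × 0.0950 = 0.0369
  x=1: 1/3 × log_10[(1/3)/(1/4)] = 1/3 × 0.1249 = 0.0416
  x=2: 5/18 × log_10[(5/18)/(7/16)] = 5/18 × -0.1973 = -0.0548

D_KL(P||Q) = 0.0238 dits

Note: KL divergence is always non-negative and equals 0 iff P = Q.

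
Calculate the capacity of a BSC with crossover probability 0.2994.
0.1194 bits

For a binary symmetric channel (BSC) with error probability p:
Capacity C = 1 - H(p) bits per symbol

where H(p) = -p log₂(p) - (1-p) log₂(1-p) is the binary entropy function.

H(0.2994) = 0.8806 bits
C = 1 - 0.8806 = 0.1194 bits per symbol

This means we can reliably transmit up to 0.1194 bits of information per channel use.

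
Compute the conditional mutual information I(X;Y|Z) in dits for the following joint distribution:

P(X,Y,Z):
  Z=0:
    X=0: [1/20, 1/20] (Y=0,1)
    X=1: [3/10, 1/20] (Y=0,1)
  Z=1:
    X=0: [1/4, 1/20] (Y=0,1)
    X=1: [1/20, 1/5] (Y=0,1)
0.0626 dits

Conditional mutual information: I(X;Y|Z) = H(X|Z) + H(Y|Z) - H(X,Y|Z)

H(Z) = 0.2989
H(X,Z) = 0.5670 → H(X|Z) = 0.2681
H(Y,Z) = 0.5670 → H(Y|Z) = 0.2681
H(X,Y,Z) = 0.7724 → H(X,Y|Z) = 0.4736

I(X;Y|Z) = 0.2681 + 0.2681 - 0.4736 = 0.0626 dits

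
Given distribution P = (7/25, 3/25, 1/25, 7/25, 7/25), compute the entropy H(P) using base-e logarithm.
1.4525 nats

Shannon entropy is H(X) = -Σ p(x) log p(x).

For P = (7/25, 3/25, 1/25, 7/25, 7/25):
H = -7/25 × log_e(7/25) -3/25 × log_e(3/25) -1/25 × log_e(1/25) -7/25 × log_e(7/25) -7/25 × log_e(7/25)
H = 1.4525 nats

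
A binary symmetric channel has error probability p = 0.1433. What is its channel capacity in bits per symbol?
0.4072 bits

For a binary symmetric channel (BSC) with error probability p:
Capacity C = 1 - H(p) bits per symbol

where H(p) = -p log₂(p) - (1-p) log₂(1-p) is the binary entropy function.

H(0.1433) = 0.5928 bits
C = 1 - 0.5928 = 0.4072 bits per symbol

This means we can reliably transmit up to 0.4072 bits of information per channel use.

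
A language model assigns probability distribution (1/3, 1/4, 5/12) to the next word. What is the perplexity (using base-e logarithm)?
2.9375

Perplexity is e^H (or exp(H) for natural log).

First, H = -Σ p log p = 1.0776 nats
Perplexity = e^1.0776 = 2.9375

Interpretation: The model's uncertainty is equivalent to choosing uniformly among 2.9 options.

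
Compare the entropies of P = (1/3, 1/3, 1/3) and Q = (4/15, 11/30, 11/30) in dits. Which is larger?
P

Computing entropies in dits:
H(P) = 0.4771
H(Q) = 0.4726

Distribution P has higher entropy.

Intuition: The distribution closer to uniform (more spread out) has higher entropy.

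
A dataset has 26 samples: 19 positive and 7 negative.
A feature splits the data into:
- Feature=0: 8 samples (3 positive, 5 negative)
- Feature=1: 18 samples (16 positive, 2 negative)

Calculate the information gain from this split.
0.1983 bits

Information Gain = H(Y) - H(Y|Feature)

Before split:
P(positive) = 19/26 = 0.7308
H(Y) = 0.8404 bits

After split:
Feature=0: H = 0.9544 bits (weight = 8/26)
Feature=1: H = 0.5033 bits (weight = 18/26)
H(Y|Feature) = (8/26)×0.9544 + (18/26)×0.5033 = 0.6421 bits

Information Gain = 0.8404 - 0.6421 = 0.1983 bits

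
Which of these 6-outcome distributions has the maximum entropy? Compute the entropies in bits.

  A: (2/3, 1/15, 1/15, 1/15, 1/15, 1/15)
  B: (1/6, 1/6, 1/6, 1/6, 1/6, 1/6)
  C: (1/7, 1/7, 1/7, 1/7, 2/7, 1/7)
B

For a discrete distribution over n outcomes, entropy is maximized by the uniform distribution.

Computing entropies:
H(A) = 1.6923 bits
H(B) = 2.5850 bits
H(C) = 2.5216 bits

The uniform distribution (where all probabilities equal 1/6) achieves the maximum entropy of log_2(6) = 2.5850 bits.

Distribution B has the highest entropy.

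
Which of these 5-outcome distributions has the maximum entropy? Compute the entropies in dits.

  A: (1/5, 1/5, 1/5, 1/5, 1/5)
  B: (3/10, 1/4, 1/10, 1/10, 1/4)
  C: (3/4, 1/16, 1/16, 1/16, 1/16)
A

For a discrete distribution over n outcomes, entropy is maximized by the uniform distribution.

Computing entropies:
H(A) = 0.6990 dits
H(B) = 0.6579 dits
H(C) = 0.3947 dits

The uniform distribution (where all probabilities equal 1/5) achieves the maximum entropy of log_10(5) = 0.6990 dits.

Distribution A has the highest entropy.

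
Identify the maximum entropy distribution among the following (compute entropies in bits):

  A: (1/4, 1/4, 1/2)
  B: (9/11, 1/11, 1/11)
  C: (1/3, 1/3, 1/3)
C

For a discrete distribution over n outcomes, entropy is maximized by the uniform distribution.

Computing entropies:
H(A) = 1.5000 bits
H(B) = 0.8659 bits
H(C) = 1.5850 bits

The uniform distribution (where all probabilities equal 1/3) achieves the maximum entropy of log_2(3) = 1.5850 bits.

Distribution C has the highest entropy.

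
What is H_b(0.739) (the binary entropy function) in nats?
0.5741 nats

The binary entropy function is:
H(p) = -p log(p) - (1-p) log(1-p)

H(0.739) = -0.739 × log_e(0.739) - 0.261 × log_e(0.261)
H(0.739) = 0.5741 nats

Note: Binary entropy is maximized at p=0.5 (H=1 bit) and minimized at p=0 or p=1 (H=0).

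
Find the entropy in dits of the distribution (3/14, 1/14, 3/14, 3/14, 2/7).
0.6674 dits

Shannon entropy is H(X) = -Σ p(x) log p(x).

For P = (3/14, 1/14, 3/14, 3/14, 2/7):
H = -3/14 × log_10(3/14) -1/14 × log_10(1/14) -3/14 × log_10(3/14) -3/14 × log_10(3/14) -2/7 × log_10(2/7)
H = 0.6674 dits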